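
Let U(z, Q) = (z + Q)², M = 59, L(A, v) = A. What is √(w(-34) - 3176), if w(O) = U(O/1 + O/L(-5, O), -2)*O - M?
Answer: I*√805619/5 ≈ 179.51*I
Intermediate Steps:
U(z, Q) = (Q + z)²
w(O) = -59 + O*(-2 + 4*O/5)² (w(O) = (-2 + (O/1 + O/(-5)))²*O - 1*59 = (-2 + (O*1 + O*(-⅕)))²*O - 59 = (-2 + (O - O/5))²*O - 59 = (-2 + 4*O/5)²*O - 59 = O*(-2 + 4*O/5)² - 59 = -59 + O*(-2 + 4*O/5)²)
√(w(-34) - 3176) = √((-59 + (4/25)*(-34)*(-5 + 2*(-34))²) - 3176) = √((-59 + (4/25)*(-34)*(-5 - 68)²) - 3176) = √((-59 + (4/25)*(-34)*(-73)²) - 3176) = √((-59 + (4/25)*(-34)*5329) - 3176) = √((-59 - 724744/25) - 3176) = √(-726219/25 - 3176) = √(-805619/25) = I*√805619/5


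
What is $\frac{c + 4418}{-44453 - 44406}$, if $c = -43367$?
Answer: $\frac{38949}{88859} \approx 0.43832$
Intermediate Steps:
$\frac{c + 4418}{-44453 - 44406} = \frac{-43367 + 4418}{-44453 - 44406} = - \frac{38949}{-88859} = \left(-38949\right) \left(- \frac{1}{88859}\right) = \frac{38949}{88859}$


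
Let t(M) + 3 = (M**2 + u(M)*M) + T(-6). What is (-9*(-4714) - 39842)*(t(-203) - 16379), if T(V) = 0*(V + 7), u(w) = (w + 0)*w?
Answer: -21552110400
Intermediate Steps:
u(w) = w**2 (u(w) = w*w = w**2)
T(V) = 0 (T(V) = 0*(7 + V) = 0)
t(M) = -3 + M**2 + M**3 (t(M) = -3 + ((M**2 + M**2*M) + 0) = -3 + ((M**2 + M**3) + 0) = -3 + (M**2 + M**3) = -3 + M**2 + M**3)
(-9*(-4714) - 39842)*(t(-203) - 16379) = (-9*(-4714) - 39842)*((-3 + (-203)**2 + (-203)**3) - 16379) = (42426 - 39842)*((-3 + 41209 - 8365427) - 16379) = 2584*(-8324221 - 16379) = 2584*(-8340600) = -21552110400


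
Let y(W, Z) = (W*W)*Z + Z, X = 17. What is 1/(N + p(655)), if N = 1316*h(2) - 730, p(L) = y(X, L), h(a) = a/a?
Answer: 1/190536 ≈ 5.2484e-6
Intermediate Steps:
y(W, Z) = Z + Z*W² (y(W, Z) = W²*Z + Z = Z*W² + Z = Z + Z*W²)
h(a) = 1
p(L) = 290*L (p(L) = L*(1 + 17²) = L*(1 + 289) = L*290 = 290*L)
N = 586 (N = 1316*1 - 730 = 1316 - 730 = 586)
1/(N + p(655)) = 1/(586 + 290*655) = 1/(586 + 189950) = 1/190536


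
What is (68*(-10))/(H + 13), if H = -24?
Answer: 680/11 ≈ 61.818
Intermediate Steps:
(68*(-10))/(H + 13) = (68*(-10))/(-24 + 13) = -680/(-11) = -680*(-1/11) = 680/11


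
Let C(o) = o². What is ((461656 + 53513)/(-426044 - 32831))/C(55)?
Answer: -515169/1388096875 ≈ -0.00037113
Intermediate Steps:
((461656 + 53513)/(-426044 - 32831))/C(55) = ((461656 + 53513)/(-426044 - 32831))/(55²) = (515169/(-458875))/3025 = (515169*(-1/458875))*(1/3025) = -515169/458875*1/3025 = -515169/1388096875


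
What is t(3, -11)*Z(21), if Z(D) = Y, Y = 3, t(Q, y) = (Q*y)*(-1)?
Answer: 99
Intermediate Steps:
t(Q, y) = -Q*y
Z(D) = 3
t(3, -11)*Z(21) = -1*3*(-11)*3 = 33*3 = 99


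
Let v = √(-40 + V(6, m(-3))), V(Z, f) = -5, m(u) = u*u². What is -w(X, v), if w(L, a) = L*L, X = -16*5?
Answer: -6400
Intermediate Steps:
m(u) = u³
v = 3*I*√5 (v = √(-40 - 5) = √(-45) = 3*I*√5 ≈ 6.7082*I)
X = -80
w(L, a) = L²
-w(X, v) = -1*(-80)² = -1*6400 = -6400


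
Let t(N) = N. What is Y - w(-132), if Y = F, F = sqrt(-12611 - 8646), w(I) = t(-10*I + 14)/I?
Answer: 667/66 + I*sqrt(21257) ≈ 10.106 + 145.8*I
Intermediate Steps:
w(I) = (14 - 10*I)/I (w(I) = (-10*I + 14)/I = (14 - 10*I)/I)
F = I*sqrt(21257) (F = sqrt(-21257) = I*sqrt(21257) ≈ 145.8*I)
Y = I*sqrt(21257) ≈ 145.8*I
Y - w(-132) = I*sqrt(21257) - (-10 + 14/(-132)) = I*sqrt(21257) - (-10 + 14*(-1/132)) = I*sqrt(21257) - (-10 - 7/66) = I*sqrt(21257) - 1*(-667/66) = I*sqrt(21257) + 667/66 = 667/66 + I*sqrt(21257)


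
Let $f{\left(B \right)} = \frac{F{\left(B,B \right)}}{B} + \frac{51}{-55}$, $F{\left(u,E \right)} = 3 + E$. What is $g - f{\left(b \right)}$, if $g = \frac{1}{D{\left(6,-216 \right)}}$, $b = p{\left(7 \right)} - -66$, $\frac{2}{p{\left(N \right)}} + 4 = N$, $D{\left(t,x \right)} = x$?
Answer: $- \frac{1817}{14850} \approx -0.12236$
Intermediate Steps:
$p{\left(N \right)} = \frac{2}{-4 + N}$
$b = \frac{200}{3}$ ($b = \frac{2}{-4 + 7} - -66 = \frac{2}{3} + 66 = \frac{200}{3} \approx 66.667$)
$f{\left(B \right)} = - \frac{51}{55} + \frac{3 + B}{B}$ ($f{\left(B \right)} = \frac{3 + B}{B} + \frac{51}{-55} = \frac{3 + B}{B} + 51 \left(- \frac{1}{55}\right) = \frac{3 + B}{B} - \frac{51}{55} = - \frac{51}{55} + \frac{3 + B}{B}$)
$g = - \frac{1}{216}$ ($g = \frac{1}{-216} = - \frac{1}{216} \approx -0.0046296$)
$g - f{\left(b \right)} = - \frac{1}{216} - \left(\frac{4}{55} + \frac{3}{\frac{200}{3}}\right) = - \frac{1}{216} - \left(\frac{4}{55} + 3 \cdot \frac{3}{200}\right) = - \frac{1}{216} - \left(\frac{4}{55} + \frac{9}{200}\right) = - \frac{1}{216} - \frac{259}{2200} = - \frac{1817}{14850}$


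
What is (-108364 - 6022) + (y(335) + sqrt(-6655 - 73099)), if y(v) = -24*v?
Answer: -122426 + I*sqrt(79754) ≈ -1.2243e+5 + 282.41*I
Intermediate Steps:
(-108364 - 6022) + (y(335) + sqrt(-6655 - 73099)) = (-108364 - 6022) + (-24*335 + sqrt(-6655 - 73099)) = -114386 + (-8040 + sqrt(-79754)) = -114386 + (-8040 + I*sqrt(79754)) = -122426 + I*sqrt(79754)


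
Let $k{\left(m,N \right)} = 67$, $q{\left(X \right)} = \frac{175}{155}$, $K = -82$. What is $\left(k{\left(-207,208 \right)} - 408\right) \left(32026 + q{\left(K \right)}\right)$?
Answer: $-10921251$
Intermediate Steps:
$q{\left(X \right)} = \frac{35}{31}$ ($q{\left(X \right)} = 175 \cdot \frac{1}{155} = \frac{35}{31}$)
$\left(k{\left(-207,208 \right)} - 408\right) \left(32026 + q{\left(K \right)}\right) = \left(67 - 408\right) \left(32026 + \frac{35}{31}\right) = \left(-341\right) \frac{992841}{31} = -10921251$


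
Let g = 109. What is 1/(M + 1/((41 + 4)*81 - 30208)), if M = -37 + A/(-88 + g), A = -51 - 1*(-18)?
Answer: -185941/7172017 ≈ -0.025926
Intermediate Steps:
A = -33 (A = -51 + 18 = -33)
M = -270/7 (M = -37 - 33/(-88 + 109) = -37 - 33/21 = -37 - 33*1/21 = -37 - 11/7 = -270/7 ≈ -38.571)
1/(M + 1/((41 + 4)*81 - 30208)) = 1/(-270/7 + 1/((41 + 4)*81 - 30208)) = 1/(-270/7 + 1/(45*81 - 30208)) = 1/(-270/7 + 1/(3645 - 30208)) = 1/(-270/7 + 1/(-26563)) = 1/(-270/7 - 1/26563) = 1/(-7172017/185941) = -185941/7172017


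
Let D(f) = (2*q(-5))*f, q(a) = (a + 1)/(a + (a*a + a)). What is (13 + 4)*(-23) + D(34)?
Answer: -6137/15 ≈ -409.13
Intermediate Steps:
q(a) = (1 + a)/(a² + 2*a) (q(a) = (1 + a)/(a + (a² + a)) = (1 + a)/(a + (a + a²)) = (1 + a)/(a² + 2*a))
D(f) = -8*f/15 (D(f) = (2*((1 - 5)/((-5)*(2 - 5))))*f = (2*(-⅕*(-4)/(-3)))*f = (2*(-⅕*(-⅓)*(-4)))*f = (2*(-4/15))*f = -8*f/15)
(13 + 4)*(-23) + D(34) = (13 + 4)*(-23) - 8/15*34 = 17*(-23) - 272/15 = -391 - 272/15 = -6137/15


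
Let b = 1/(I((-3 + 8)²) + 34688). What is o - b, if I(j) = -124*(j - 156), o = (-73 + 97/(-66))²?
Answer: 76898486209/13866237 ≈ 5545.7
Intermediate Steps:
o = 24157225/4356 (o = (-73 + 97*(-1/66))² = (-73 - 97/66)² = (-4915/66)² = 24157225/4356 ≈ 5545.7)
I(j) = 19344 - 124*j (I(j) = -124*(-156 + j) = 19344 - 124*j)
b = 1/50932 (b = 1/((19344 - 124*(-3 + 8)²) + 34688) = 1/((19344 - 124*5²) + 34688) = 1/((19344 - 124*25) + 34688) = 1/((19344 - 3100) + 34688) = 1/(16244 + 34688) = 1/50932 ≈ 1.9634e-5)
o - b = 24157225/4356 - 1*1/50932 = 24157225/4356 - 1/50932 = 76898486209/13866237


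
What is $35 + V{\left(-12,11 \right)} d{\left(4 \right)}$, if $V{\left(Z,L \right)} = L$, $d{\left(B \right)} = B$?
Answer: $79$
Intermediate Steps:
$35 + V{\left(-12,11 \right)} d{\left(4 \right)} = 35 + 11 \cdot 4 = 35 + 44 = 79$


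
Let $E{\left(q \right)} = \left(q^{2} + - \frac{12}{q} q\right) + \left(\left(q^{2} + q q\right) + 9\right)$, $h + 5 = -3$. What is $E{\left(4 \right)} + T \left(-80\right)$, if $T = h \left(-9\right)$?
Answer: $-5715$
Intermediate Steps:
$h = -8$ ($h = -5 - 3 = -8$)
$T = 72$ ($T = \left(-8\right) \left(-9\right) = 72$)
$E{\left(q \right)} = -3 + 3 q^{2}$ ($E{\left(q \right)} = \left(q^{2} - 12\right) + \left(\left(q^{2} + q^{2}\right) + 9\right) = \left(-12 + q^{2}\right) + \left(2 q^{2} + 9\right) = \left(-12 + q^{2}\right) + \left(9 + 2 q^{2}\right) = -3 + 3 q^{2}$)
$E{\left(4 \right)} + T \left(-80\right) = \left(-3 + 3 \cdot 4^{2}\right) + 72 \left(-80\right) = \left(-3 + 3 \cdot 16\right) - 5760 = \left(-3 + 48\right) - 5760 = 45 - 5760 = -5715$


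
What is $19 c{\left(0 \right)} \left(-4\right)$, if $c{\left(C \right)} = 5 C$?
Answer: $0$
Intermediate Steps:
$19 c{\left(0 \right)} \left(-4\right) = 19 \cdot 5 \cdot 0 \left(-4\right) = 19 \cdot 0 \left(-4\right) = 0 \left(-4\right) = 0$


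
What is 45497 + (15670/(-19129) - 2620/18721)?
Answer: 16292769591423/358114009 ≈ 45496.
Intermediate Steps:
45497 + (15670/(-19129) - 2620/18721) = 45497 + (15670*(-1/19129) - 2620*1/18721) = 45497 + (-15670/19129 - 2620/18721) = 45497 - 343476050/358114009 = 16292769591423/358114009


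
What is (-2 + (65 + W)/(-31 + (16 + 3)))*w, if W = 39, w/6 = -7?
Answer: 448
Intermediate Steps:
w = -42 (w = 6*(-7) = -42)
(-2 + (65 + W)/(-31 + (16 + 3)))*w = (-2 + (65 + 39)/(-31 + (16 + 3)))*(-42) = (-2 + 104/(-31 + 19))*(-42) = (-2 + 104/(-12))*(-42) = (-2 + 104*(-1/12))*(-42) = (-2 - 26/3)*(-42) = -32/3*(-42) = 448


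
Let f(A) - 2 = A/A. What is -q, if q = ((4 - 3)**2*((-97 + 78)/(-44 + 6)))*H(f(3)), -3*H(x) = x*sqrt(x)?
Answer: sqrt(3)/2 ≈ 0.86602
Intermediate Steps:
f(A) = 3 (f(A) = 2 + A/A = 2 + 1 = 3)
H(x) = -x**(3/2)/3 (H(x) = -x*sqrt(x)/3 = -x**(3/2)/3)
q = -sqrt(3)/2 (q = ((4 - 3)**2*((-97 + 78)/(-44 + 6)))*(-sqrt(3)) = (1**2*(-19/(-38)))*(-sqrt(3)) = (1*(-19*(-1/38)))*(-sqrt(3)) = (1*(1/2))*(-sqrt(3)) = (-sqrt(3))/2 = -sqrt(3)/2 ≈ -0.86602)
-q = -(-1)*sqrt(3)/2 = sqrt(3)/2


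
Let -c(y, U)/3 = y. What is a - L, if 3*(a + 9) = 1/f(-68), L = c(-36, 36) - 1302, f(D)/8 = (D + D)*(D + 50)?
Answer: 69621121/58752 ≈ 1185.0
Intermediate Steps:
f(D) = 16*D*(50 + D) (f(D) = 8*((D + D)*(D + 50)) = 8*((2*D)*(50 + D)) = 8*(2*D*(50 + D)) = 16*D*(50 + D))
c(y, U) = -3*y
L = -1194 (L = -3*(-36) - 1302 = 108 - 1302 = -1194)
a = -528767/58752 (a = -9 + 1/(3*((16*(-68)*(50 - 68)))) = -9 + 1/(3*((16*(-68)*(-18)))) = -9 + (⅓)/19584 = -9 + (⅓)*(1/19584) = -9 + 1/58752 = -528767/58752 ≈ -9.0000)
a - L = -528767/58752 - 1*(-1194) = -528767/58752 + 1194 = 69621121/58752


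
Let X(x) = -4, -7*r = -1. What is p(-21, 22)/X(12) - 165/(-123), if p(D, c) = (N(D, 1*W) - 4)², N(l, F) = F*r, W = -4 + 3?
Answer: -23701/8036 ≈ -2.9494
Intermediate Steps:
r = ⅐ (r = -⅐*(-1) = ⅐ ≈ 0.14286)
W = -1
N(l, F) = F/7 (N(l, F) = F*(⅐) = F/7)
p(D, c) = 841/49 (p(D, c) = ((1*(-1))/7 - 4)² = ((⅐)*(-1) - 4)² = (-⅐ - 4)² = (-29/7)² = 841/49)
p(-21, 22)/X(12) - 165/(-123) = (841/49)/(-4) - 165/(-123) = (841/49)*(-¼) - 165*(-1/123) = -841/196 + 55/41 = -23701/8036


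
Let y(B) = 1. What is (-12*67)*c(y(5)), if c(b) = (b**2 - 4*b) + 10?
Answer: -5628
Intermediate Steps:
c(b) = 10 + b**2 - 4*b
(-12*67)*c(y(5)) = (-12*67)*(10 + 1**2 - 4*1) = -804*(10 + 1 - 4) = -804*7 = -5628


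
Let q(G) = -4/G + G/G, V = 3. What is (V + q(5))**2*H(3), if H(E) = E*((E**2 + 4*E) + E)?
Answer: 18432/25 ≈ 737.28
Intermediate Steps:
H(E) = E*(E**2 + 5*E)
q(G) = 1 - 4/G (q(G) = -4/G + 1 = 1 - 4/G)
(V + q(5))**2*H(3) = (3 + (-4 + 5)/5)**2*(3**2*(5 + 3)) = (3 + (1/5)*1)**2*(9*8) = (3 + 1/5)**2*72 = (16/5)**2*72 = (256/25)*72 = 18432/25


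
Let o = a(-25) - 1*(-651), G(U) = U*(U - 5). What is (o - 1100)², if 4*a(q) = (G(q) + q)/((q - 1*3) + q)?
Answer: 9199303569/44944 ≈ 2.0468e+5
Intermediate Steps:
G(U) = U*(-5 + U)
a(q) = (q + q*(-5 + q))/(4*(-3 + 2*q)) (a(q) = ((q*(-5 + q) + q)/((q - 1*3) + q))/4 = ((q + q*(-5 + q))/((q - 3) + q))/4 = ((q + q*(-5 + q))/((-3 + q) + q))/4 = ((q + q*(-5 + q))/(-3 + 2*q))/4 = (q + q*(-5 + q))/(4*(-3 + 2*q)))
o = 137287/212 (o = (¼)*(-25)*(-4 - 25)/(-3 + 2*(-25)) - 1*(-651) = (¼)*(-25)*(-29)/(-3 - 50) + 651 = (¼)*(-25)*(-29)/(-53) + 651 = (¼)*(-25)*(-1/53)*(-29) + 651 = -725/212 + 651 = 137287/212 ≈ 647.58)
(o - 1100)² = (137287/212 - 1100)² = (-95913/212)² = 9199303569/44944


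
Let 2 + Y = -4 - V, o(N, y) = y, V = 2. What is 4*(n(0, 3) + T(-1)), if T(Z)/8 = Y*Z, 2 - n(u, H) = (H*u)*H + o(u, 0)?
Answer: 264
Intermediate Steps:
n(u, H) = 2 - u*H² (n(u, H) = 2 - ((H*u)*H + 0) = 2 - (u*H² + 0) = 2 - u*H²)
Y = -8 (Y = -2 + (-4 - 1*2) = -2 + (-4 - 2) = -2 - 6 = -8)
T(Z) = -64*Z (T(Z) = 8*(-8*Z) = -64*Z)
4*(n(0, 3) + T(-1)) = 4*((2 - 1*0*3²) - 64*(-1)) = 4*((2 - 1*0*9) + 64) = 4*((2 + 0) + 64) = 4*(2 + 64) = 4*66 = 264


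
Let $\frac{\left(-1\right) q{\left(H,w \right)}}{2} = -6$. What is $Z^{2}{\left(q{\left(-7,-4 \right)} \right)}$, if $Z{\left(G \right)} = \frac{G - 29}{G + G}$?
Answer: $\frac{289}{576} \approx 0.50174$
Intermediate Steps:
$q{\left(H,w \right)} = 12$ ($q{\left(H,w \right)} = \left(-2\right) \left(-6\right) = 12$)
$Z{\left(G \right)} = \frac{-29 + G}{2 G}$
$Z^{2}{\left(q{\left(-7,-4 \right)} \right)} = \left(\frac{-29 + 12}{2 \cdot 12}\right)^{2} = \left(\frac{1}{2} \cdot \frac{1}{12} \left(-17\right)\right)^{2} = \left(- \frac{17}{24}\right)^{2} = \frac{289}{576}$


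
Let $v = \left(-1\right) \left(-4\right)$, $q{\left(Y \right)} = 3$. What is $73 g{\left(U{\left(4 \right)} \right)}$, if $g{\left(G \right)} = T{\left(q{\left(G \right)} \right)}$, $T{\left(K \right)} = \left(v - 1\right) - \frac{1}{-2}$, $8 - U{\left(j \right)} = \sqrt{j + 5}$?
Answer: $\frac{511}{2} \approx 255.5$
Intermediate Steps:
$v = 4$
$U{\left(j \right)} = 8 - \sqrt{5 + j}$ ($U{\left(j \right)} = 8 - \sqrt{j + 5} = 8 - \sqrt{5 + j}$)
$T{\left(K \right)} = \frac{7}{2}$ ($T{\left(K \right)} = \left(4 - 1\right) - \frac{1}{-2} = \left(4 - 1\right) - - \frac{1}{2} = 3 + \frac{1}{2} = \frac{7}{2}$)
$g{\left(G \right)} = \frac{7}{2}$
$73 g{\left(U{\left(4 \right)} \right)} = 73 \cdot \frac{7}{2} = \frac{511}{2}$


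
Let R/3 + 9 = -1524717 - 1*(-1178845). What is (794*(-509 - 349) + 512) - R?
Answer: 356903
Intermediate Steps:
R = -1037643 (R = -27 + 3*(-1524717 - 1*(-1178845)) = -27 + 3*(-1524717 + 1178845) = -27 + 3*(-345872) = -27 - 1037616 = -1037643)
(794*(-509 - 349) + 512) - R = (794*(-509 - 349) + 512) - 1*(-1037643) = (794*(-858) + 512) + 1037643 = (-681252 + 512) + 1037643 = -680740 + 1037643 = 356903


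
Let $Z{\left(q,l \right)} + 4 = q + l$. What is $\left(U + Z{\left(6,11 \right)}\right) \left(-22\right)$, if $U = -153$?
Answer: $3080$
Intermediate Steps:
$Z{\left(q,l \right)} = -4 + l + q$ ($Z{\left(q,l \right)} = -4 + \left(q + l\right) = -4 + \left(l + q\right) = -4 + l + q$)
$\left(U + Z{\left(6,11 \right)}\right) \left(-22\right) = \left(-153 + \left(-4 + 11 + 6\right)\right) \left(-22\right) = \left(-153 + 13\right) \left(-22\right) = \left(-140\right) \left(-22\right) = 3080$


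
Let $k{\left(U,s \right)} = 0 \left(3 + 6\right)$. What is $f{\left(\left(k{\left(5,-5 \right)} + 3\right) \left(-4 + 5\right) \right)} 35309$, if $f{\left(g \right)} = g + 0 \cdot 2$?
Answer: $105927$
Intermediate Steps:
$k{\left(U,s \right)} = 0$ ($k{\left(U,s \right)} = 0 \cdot 9 = 0$)
$f{\left(g \right)} = g$ ($f{\left(g \right)} = g + 0 = g$)
$f{\left(\left(k{\left(5,-5 \right)} + 3\right) \left(-4 + 5\right) \right)} 35309 = \left(0 + 3\right) \left(-4 + 5\right) 35309 = 3 \cdot 1 \cdot 35309 = 3 \cdot 35309 = 105927$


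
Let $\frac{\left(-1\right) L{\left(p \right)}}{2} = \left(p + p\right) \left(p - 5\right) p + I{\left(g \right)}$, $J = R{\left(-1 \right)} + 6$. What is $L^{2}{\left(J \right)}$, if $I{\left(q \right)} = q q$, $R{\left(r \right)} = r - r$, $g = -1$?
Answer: $21316$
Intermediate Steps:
$R{\left(r \right)} = 0$
$I{\left(q \right)} = q^{2}$
$J = 6$ ($J = 0 + 6 = 6$)
$L{\left(p \right)} = -2 - 4 p^{2} \left(-5 + p\right)$ ($L{\left(p \right)} = - 2 \left(\left(p + p\right) \left(p - 5\right) p + \left(-1\right)^{2}\right) = - 2 \left(2 p \left(-5 + p\right) p + 1\right) = - 2 \left(2 p^{2} \left(-5 + p\right) + 1\right) = - 2 \left(1 + 2 p^{2} \left(-5 + p\right)\right) = -2 - 4 p^{2} \left(-5 + p\right)$)
$L^{2}{\left(J \right)} = \left(-2 - 4 \cdot 6^{3} + 20 \cdot 6^{2}\right)^{2} = \left(-2 - 864 + 20 \cdot 36\right)^{2} = \left(-2 - 864 + 720\right)^{2} = \left(-146\right)^{2} = 21316$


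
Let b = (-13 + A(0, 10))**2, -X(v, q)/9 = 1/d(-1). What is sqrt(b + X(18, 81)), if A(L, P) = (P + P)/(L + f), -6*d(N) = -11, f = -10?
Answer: 3*sqrt(2959)/11 ≈ 14.835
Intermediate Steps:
d(N) = 11/6 (d(N) = -1/6*(-11) = 11/6)
A(L, P) = 2*P/(-10 + L) (A(L, P) = (P + P)/(L - 10) = (2*P)/(-10 + L) = 2*P/(-10 + L))
X(v, q) = -54/11 (X(v, q) = -9/11/6 = -9*6/11 = -54/11)
b = 225 (b = (-13 + 2*10/(-10 + 0))**2 = (-13 + 2*10/(-10))**2 = (-13 + 2*10*(-1/10))**2 = (-13 - 2)**2 = (-15)**2 = 225)
sqrt(b + X(18, 81)) = sqrt(225 - 54/11) = sqrt(2421/11) = 3*sqrt(2959)/11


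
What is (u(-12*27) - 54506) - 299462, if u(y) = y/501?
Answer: -59112764/167 ≈ -3.5397e+5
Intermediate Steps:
u(y) = y/501 (u(y) = y*(1/501) = y/501)
(u(-12*27) - 54506) - 299462 = ((-12*27)/501 - 54506) - 299462 = ((1/501)*(-324) - 54506) - 299462 = (-108/167 - 54506) - 299462 = -9102610/167 - 299462 = -59112764/167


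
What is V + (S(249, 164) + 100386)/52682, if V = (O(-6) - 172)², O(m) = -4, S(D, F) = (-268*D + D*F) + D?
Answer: 233136053/7526 ≈ 30977.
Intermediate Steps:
S(D, F) = -267*D + D*F
V = 30976 (V = (-4 - 172)² = (-176)² = 30976)
V + (S(249, 164) + 100386)/52682 = 30976 + (249*(-267 + 164) + 100386)/52682 = 30976 + (249*(-103) + 100386)*(1/52682) = 30976 + (-25647 + 100386)*(1/52682) = 30976 + 74739*(1/52682) = 30976 + 10677/7526 = 233136053/7526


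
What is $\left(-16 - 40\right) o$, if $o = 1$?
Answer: $-56$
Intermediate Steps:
$\left(-16 - 40\right) o = \left(-16 - 40\right) 1 = \left(-56\right) 1 = -56$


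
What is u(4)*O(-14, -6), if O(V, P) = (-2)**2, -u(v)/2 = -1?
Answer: 8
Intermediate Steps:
u(v) = 2 (u(v) = -2*(-1) = 2)
O(V, P) = 4
u(4)*O(-14, -6) = 2*4 = 8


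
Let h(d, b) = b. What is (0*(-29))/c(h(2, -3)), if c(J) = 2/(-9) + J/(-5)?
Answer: 0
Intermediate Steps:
c(J) = -2/9 - J/5 (c(J) = 2*(-⅑) + J*(-⅕) = -2/9 - J/5)
(0*(-29))/c(h(2, -3)) = (0*(-29))/(-2/9 - ⅕*(-3)) = 0/(-2/9 + ⅗) = 0/(17/45) = 0*(45/17) = 0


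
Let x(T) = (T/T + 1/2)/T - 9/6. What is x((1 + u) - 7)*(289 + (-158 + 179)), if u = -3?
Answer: -1550/3 ≈ -516.67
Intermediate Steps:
x(T) = -3/2 + 3/(2*T) (x(T) = (1 + 1*(1/2))/T - 9*1/6 = (1 + 1/2)/T - 3/2 = 3/(2*T) - 3/2 = -3/2 + 3/(2*T))
x((1 + u) - 7)*(289 + (-158 + 179)) = (3*(1 - ((1 - 3) - 7))/(2*((1 - 3) - 7)))*(289 + (-158 + 179)) = (3*(1 - (-2 - 7))/(2*(-2 - 7)))*(289 + 21) = ((3/2)*(1 - 1*(-9))/(-9))*310 = ((3/2)*(-1/9)*(1 + 9))*310 = ((3/2)*(-1/9)*10)*310 = -5/3*310 = -1550/3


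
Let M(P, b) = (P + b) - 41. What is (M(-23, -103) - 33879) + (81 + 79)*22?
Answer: -30526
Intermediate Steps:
M(P, b) = -41 + P + b
(M(-23, -103) - 33879) + (81 + 79)*22 = ((-41 - 23 - 103) - 33879) + (81 + 79)*22 = (-167 - 33879) + 160*22 = -34046 + 3520 = -30526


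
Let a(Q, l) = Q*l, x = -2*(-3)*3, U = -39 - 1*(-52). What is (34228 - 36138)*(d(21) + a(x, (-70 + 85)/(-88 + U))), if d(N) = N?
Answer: -33234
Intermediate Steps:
U = 13 (U = -39 + 52 = 13)
x = 18 (x = 6*3 = 18)
(34228 - 36138)*(d(21) + a(x, (-70 + 85)/(-88 + U))) = (34228 - 36138)*(21 + 18*((-70 + 85)/(-88 + 13))) = -1910*(21 + 18*(15/(-75))) = -1910*(21 + 18*(15*(-1/75))) = -1910*(21 + 18*(-⅕)) = -1910*(21 - 18/5) = -1910*87/5 = -33234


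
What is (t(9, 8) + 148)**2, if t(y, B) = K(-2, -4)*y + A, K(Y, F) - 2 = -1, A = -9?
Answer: 21904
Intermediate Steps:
K(Y, F) = 1 (K(Y, F) = 2 - 1 = 1)
t(y, B) = -9 + y (t(y, B) = 1*y - 9 = y - 9 = -9 + y)
(t(9, 8) + 148)**2 = ((-9 + 9) + 148)**2 = (0 + 148)**2 = 148**2 = 21904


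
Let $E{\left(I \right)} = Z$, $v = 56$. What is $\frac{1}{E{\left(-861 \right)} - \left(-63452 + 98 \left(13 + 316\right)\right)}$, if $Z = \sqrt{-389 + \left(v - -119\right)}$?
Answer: $\frac{15605}{487032157} - \frac{i \sqrt{214}}{974064314} \approx 3.2041 \cdot 10^{-5} - 1.5018 \cdot 10^{-8} i$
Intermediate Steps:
$Z = i \sqrt{214}$ ($Z = \sqrt{-389 + \left(56 - -119\right)} = \sqrt{-389 + \left(56 + 119\right)} = \sqrt{-389 + 175} = \sqrt{-214} = i \sqrt{214} \approx 14.629 i$)
$E{\left(I \right)} = i \sqrt{214}$
$\frac{1}{E{\left(-861 \right)} - \left(-63452 + 98 \left(13 + 316\right)\right)} = \frac{1}{i \sqrt{214} - \left(-63452 + 98 \left(13 + 316\right)\right)} = \frac{1}{i \sqrt{214} + \left(\left(-98\right) 329 + 63452\right)} = \frac{1}{i \sqrt{214} + \left(-32242 + 63452\right)} = \frac{1}{i \sqrt{214} + 31210} = \frac{1}{31210 + i \sqrt{214}}$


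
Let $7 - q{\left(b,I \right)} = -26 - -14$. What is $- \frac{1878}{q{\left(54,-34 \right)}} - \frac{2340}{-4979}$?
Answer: $- \frac{715854}{7277} \approx -98.372$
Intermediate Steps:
$q{\left(b,I \right)} = 19$ ($q{\left(b,I \right)} = 7 - \left(-26 - -14\right) = 7 - \left(-26 + 14\right) = 7 - -12 = 7 + 12 = 19$)
$- \frac{1878}{q{\left(54,-34 \right)}} - \frac{2340}{-4979} = - \frac{1878}{19} - \frac{2340}{-4979} = \left(-1878\right) \frac{1}{19} - - \frac{180}{383} = - \frac{1878}{19} + \frac{180}{383} = - \frac{715854}{7277}$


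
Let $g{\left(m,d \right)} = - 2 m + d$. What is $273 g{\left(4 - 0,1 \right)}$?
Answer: $-1911$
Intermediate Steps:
$g{\left(m,d \right)} = d - 2 m$
$273 g{\left(4 - 0,1 \right)} = 273 \left(1 - 2 \left(4 - 0\right)\right) = 273 \left(1 - 2 \left(4 + 0\right)\right) = 273 \left(1 - 8\right) = 273 \left(-7\right) = -1911$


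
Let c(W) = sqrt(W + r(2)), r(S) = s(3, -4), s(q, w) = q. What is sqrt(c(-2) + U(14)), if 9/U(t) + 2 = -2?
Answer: I*sqrt(5)/2 ≈ 1.118*I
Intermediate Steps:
U(t) = -9/4 (U(t) = 9/(-2 - 2) = 9/(-4) = 9*(-1/4) = -9/4)
r(S) = 3
c(W) = sqrt(3 + W) (c(W) = sqrt(W + 3) = sqrt(3 + W))
sqrt(c(-2) + U(14)) = sqrt(sqrt(3 - 2) - 9/4) = sqrt(sqrt(1) - 9/4) = sqrt(1 - 9/4) = sqrt(-5/4) = I*sqrt(5)/2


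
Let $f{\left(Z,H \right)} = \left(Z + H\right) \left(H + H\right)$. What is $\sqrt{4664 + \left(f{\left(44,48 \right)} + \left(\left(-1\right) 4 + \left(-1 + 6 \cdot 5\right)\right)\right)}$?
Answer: $\sqrt{13521} \approx 116.28$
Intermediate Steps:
$f{\left(Z,H \right)} = 2 H \left(H + Z\right)$ ($f{\left(Z,H \right)} = \left(H + Z\right) 2 H = 2 H \left(H + Z\right)$)
$\sqrt{4664 + \left(f{\left(44,48 \right)} + \left(\left(-1\right) 4 + \left(-1 + 6 \cdot 5\right)\right)\right)} = \sqrt{4664 + \left(2 \cdot 48 \left(48 + 44\right) + \left(\left(-1\right) 4 + \left(-1 + 6 \cdot 5\right)\right)\right)} = \sqrt{4664 + \left(2 \cdot 48 \cdot 92 + \left(-4 + \left(-1 + 30\right)\right)\right)} = \sqrt{4664 + \left(8832 + \left(-4 + 29\right)\right)} = \sqrt{4664 + \left(8832 + 25\right)} = \sqrt{4664 + 8857} = \sqrt{13521}$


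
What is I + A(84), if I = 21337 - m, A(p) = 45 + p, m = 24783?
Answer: -3317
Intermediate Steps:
I = -3446 (I = 21337 - 1*24783 = 21337 - 24783 = -3446)
I + A(84) = -3446 + (45 + 84) = -3446 + 129 = -3317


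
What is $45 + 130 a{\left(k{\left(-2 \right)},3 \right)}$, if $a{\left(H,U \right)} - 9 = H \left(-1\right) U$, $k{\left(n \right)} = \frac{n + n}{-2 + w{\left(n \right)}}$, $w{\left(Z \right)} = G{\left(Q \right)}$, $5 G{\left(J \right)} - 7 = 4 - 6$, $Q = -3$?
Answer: $-345$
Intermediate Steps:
$G{\left(J \right)} = 1$ ($G{\left(J \right)} = \frac{7}{5} + \frac{4 - 6}{5} = \frac{7}{5} + \frac{1}{5} \left(-2\right) = \frac{7}{5} - \frac{2}{5} = 1$)
$w{\left(Z \right)} = 1$
$k{\left(n \right)} = - 2 n$ ($k{\left(n \right)} = \frac{n + n}{-2 + 1} = \frac{2 n}{-1} = 2 n \left(-1\right) = - 2 n$)
$a{\left(H,U \right)} = 9 - H U$ ($a{\left(H,U \right)} = 9 + H \left(-1\right) U = 9 + - H U = 9 - H U$)
$45 + 130 a{\left(k{\left(-2 \right)},3 \right)} = 45 + 130 \left(9 - \left(-2\right) \left(-2\right) 3\right) = 45 + 130 \left(9 - 4 \cdot 3\right) = 45 + 130 \left(9 - 12\right) = 45 + 130 \left(-3\right) = 45 - 390 = -345$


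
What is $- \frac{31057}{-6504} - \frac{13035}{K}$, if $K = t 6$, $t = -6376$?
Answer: $\frac{53037343}{10367376} \approx 5.1158$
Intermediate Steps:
$K = -38256$ ($K = \left(-6376\right) 6 = -38256$)
$- \frac{31057}{-6504} - \frac{13035}{K} = - \frac{31057}{-6504} - \frac{13035}{-38256} = \left(-31057\right) \left(- \frac{1}{6504}\right) - - \frac{4345}{12752} = \frac{31057}{6504} + \frac{4345}{12752} = \frac{53037343}{10367376}$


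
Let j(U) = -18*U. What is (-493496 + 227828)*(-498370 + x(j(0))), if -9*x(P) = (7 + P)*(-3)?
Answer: 132400341268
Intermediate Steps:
x(P) = 7/3 + P/3 (x(P) = -(7 + P)*(-3)/9 = -(-21 - 3*P)/9 = 7/3 + P/3)
(-493496 + 227828)*(-498370 + x(j(0))) = (-493496 + 227828)*(-498370 + (7/3 + (-18*0)/3)) = -265668*(-498370 + (7/3 + (1/3)*0)) = -265668*(-498370 + (7/3 + 0)) = -265668*(-498370 + 7/3) = -265668*(-1495103/3) = 132400341268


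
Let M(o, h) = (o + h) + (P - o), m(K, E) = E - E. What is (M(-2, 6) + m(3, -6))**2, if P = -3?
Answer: 9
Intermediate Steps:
m(K, E) = 0
M(o, h) = -3 + h (M(o, h) = (o + h) + (-3 - o) = (h + o) + (-3 - o) = -3 + h)
(M(-2, 6) + m(3, -6))**2 = ((-3 + 6) + 0)**2 = (3 + 0)**2 = 3**2 = 9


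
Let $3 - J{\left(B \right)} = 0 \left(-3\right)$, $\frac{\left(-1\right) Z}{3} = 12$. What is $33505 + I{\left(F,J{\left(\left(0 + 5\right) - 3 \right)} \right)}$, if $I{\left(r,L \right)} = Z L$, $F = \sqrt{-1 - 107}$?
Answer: $33397$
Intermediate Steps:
$Z = -36$ ($Z = \left(-3\right) 12 = -36$)
$J{\left(B \right)} = 3$ ($J{\left(B \right)} = 3 - 0 \left(-3\right) = 3 - 0 = 3 + 0 = 3$)
$F = 6 i \sqrt{3}$ ($F = \sqrt{-108} = 6 i \sqrt{3} \approx 10.392 i$)
$I{\left(r,L \right)} = - 36 L$
$33505 + I{\left(F,J{\left(\left(0 + 5\right) - 3 \right)} \right)} = 33505 - 108 = 33397$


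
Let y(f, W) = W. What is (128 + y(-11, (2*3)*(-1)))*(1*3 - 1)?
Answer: 244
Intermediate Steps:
(128 + y(-11, (2*3)*(-1)))*(1*3 - 1) = (128 + (2*3)*(-1))*(1*3 - 1) = (128 + 6*(-1))*(3 - 1) = (128 - 6)*2 = 122*2 = 244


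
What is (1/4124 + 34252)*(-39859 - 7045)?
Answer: -1656359049774/1031 ≈ -1.6066e+9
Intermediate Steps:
(1/4124 + 34252)*(-39859 - 7045) = (1/4124 + 34252)*(-46904) = (141255249/4124)*(-46904) = -1656359049774/1031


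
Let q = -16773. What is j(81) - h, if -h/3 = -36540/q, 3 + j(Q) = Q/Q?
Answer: 25358/5591 ≈ 4.5355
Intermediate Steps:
j(Q) = -2 (j(Q) = -3 + Q/Q = -3 + 1 = -2)
h = -36540/5591 (h = -(-109620)/(-16773) = -(-109620)*(-1)/16773 = -3*12180/5591 = -36540/5591 ≈ -6.5355)
j(81) - h = -2 - 1*(-36540/5591) = -2 + 36540/5591 = 25358/5591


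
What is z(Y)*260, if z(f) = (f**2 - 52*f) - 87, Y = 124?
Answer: 2298660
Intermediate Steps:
z(f) = -87 + f**2 - 52*f
z(Y)*260 = (-87 + 124**2 - 52*124)*260 = (-87 + 15376 - 6448)*260 = 8841*260 = 2298660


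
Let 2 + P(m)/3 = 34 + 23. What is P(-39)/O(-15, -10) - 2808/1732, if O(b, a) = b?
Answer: -5465/433 ≈ -12.621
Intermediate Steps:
P(m) = 165 (P(m) = -6 + 3*(34 + 23) = -6 + 3*57 = -6 + 171 = 165)
P(-39)/O(-15, -10) - 2808/1732 = 165/(-15) - 2808/1732 = 165*(-1/15) - 2808*1/1732 = -11 - 702/433 = -5465/433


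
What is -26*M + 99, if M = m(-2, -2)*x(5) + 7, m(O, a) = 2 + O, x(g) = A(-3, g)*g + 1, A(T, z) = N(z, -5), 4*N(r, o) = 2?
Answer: -83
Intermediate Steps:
N(r, o) = 1/2 (N(r, o) = (1/4)*2 = 1/2)
A(T, z) = 1/2
x(g) = 1 + g/2 (x(g) = g/2 + 1 = 1 + g/2)
M = 7 (M = (2 - 2)*(1 + (1/2)*5) + 7 = 0*(1 + 5/2) + 7 = 0*(7/2) + 7 = 0 + 7 = 7)
-26*M + 99 = -26*7 + 99 = -182 + 99 = -83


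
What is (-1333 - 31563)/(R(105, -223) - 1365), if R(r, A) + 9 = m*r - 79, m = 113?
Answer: -8224/2603 ≈ -3.1594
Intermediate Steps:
R(r, A) = -88 + 113*r (R(r, A) = -9 + (113*r - 79) = -9 + (-79 + 113*r) = -88 + 113*r)
(-1333 - 31563)/(R(105, -223) - 1365) = (-1333 - 31563)/((-88 + 113*105) - 1365) = -32896/((-88 + 11865) - 1365) = -32896/(11777 - 1365) = -32896/10412 = -32896*1/10412 = -8224/2603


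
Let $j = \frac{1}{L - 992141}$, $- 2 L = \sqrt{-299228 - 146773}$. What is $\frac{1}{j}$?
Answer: $-992141 - \frac{i \sqrt{446001}}{2} \approx -9.9214 \cdot 10^{5} - 333.92 i$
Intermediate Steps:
$L = - \frac{i \sqrt{446001}}{2}$ ($L = - \frac{\sqrt{-299228 - 146773}}{2} = - \frac{\sqrt{-446001}}{2} = - \frac{i \sqrt{446001}}{2} \approx - 333.92 i$)
$j = \frac{1}{-992141 - \frac{i \sqrt{446001}}{2}}$ ($j = \frac{1}{- \frac{i \sqrt{446001}}{2} - 992141} = \frac{1}{-992141 - \frac{i \sqrt{446001}}{2}} \approx -1.0079 \cdot 10^{-6} + 3.39 \cdot 10^{-10} i$)
$\frac{1}{j} = \frac{1}{- \frac{3968564}{3937375501525} + \frac{2 i \sqrt{446001}}{3937375501525}}$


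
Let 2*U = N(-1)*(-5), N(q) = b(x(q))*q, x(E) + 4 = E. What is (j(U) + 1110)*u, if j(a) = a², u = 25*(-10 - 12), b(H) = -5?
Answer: -1392875/2 ≈ -6.9644e+5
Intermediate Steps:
x(E) = -4 + E
N(q) = -5*q
U = -25/2 (U = (-5*(-1)*(-5))/2 = (5*(-5))/2 = (½)*(-25) = -25/2 ≈ -12.500)
u = -550 (u = 25*(-22) = -550)
(j(U) + 1110)*u = ((-25/2)² + 1110)*(-550) = (625/4 + 1110)*(-550) = (5065/4)*(-550) = -1392875/2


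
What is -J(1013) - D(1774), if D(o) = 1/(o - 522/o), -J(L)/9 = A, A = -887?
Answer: -12559471178/1573277 ≈ -7983.0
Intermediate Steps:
J(L) = 7983 (J(L) = -9*(-887) = 7983)
-J(1013) - D(1774) = -1*7983 - 1774/(-522 + 1774**2) = -7983 - 1774/(-522 + 3147076) = -7983 - 1774/3146554 = -7983 - 1*887/1573277 = -7983 - 887/1573277 = -12559471178/1573277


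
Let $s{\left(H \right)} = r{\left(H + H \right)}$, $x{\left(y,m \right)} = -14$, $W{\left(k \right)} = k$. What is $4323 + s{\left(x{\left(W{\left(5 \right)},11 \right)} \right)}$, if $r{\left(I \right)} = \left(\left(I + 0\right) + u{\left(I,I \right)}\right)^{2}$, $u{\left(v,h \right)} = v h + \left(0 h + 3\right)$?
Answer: $580404$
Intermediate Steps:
$u{\left(v,h \right)} = 3 + h v$ ($u{\left(v,h \right)} = h v + \left(0 + 3\right) = h v + 3 = 3 + h v$)
$r{\left(I \right)} = \left(3 + I + I^{2}\right)^{2}$ ($r{\left(I \right)} = \left(\left(I + 0\right) + \left(3 + I I\right)\right)^{2} = \left(I + \left(3 + I^{2}\right)\right)^{2} = \left(3 + I + I^{2}\right)^{2}$)
$s{\left(H \right)} = \left(3 + 2 H + 4 H^{2}\right)^{2}$ ($s{\left(H \right)} = \left(3 + \left(H + H\right) + \left(H + H\right)^{2}\right)^{2} = \left(3 + 2 H + \left(2 H\right)^{2}\right)^{2} = \left(3 + 2 H + 4 H^{2}\right)^{2}$)
$4323 + s{\left(x{\left(W{\left(5 \right)},11 \right)} \right)} = 4323 + \left(3 + 2 \left(-14\right) + 4 \left(-14\right)^{2}\right)^{2} = 4323 + \left(3 - 28 + 4 \cdot 196\right)^{2} = 4323 + \left(3 - 28 + 784\right)^{2} = 4323 + 759^{2} = 4323 + 576081 = 580404$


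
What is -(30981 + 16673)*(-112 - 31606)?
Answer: 1511489572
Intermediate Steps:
-(30981 + 16673)*(-112 - 31606) = -47654*(-31718) = -1*(-1511489572) = 1511489572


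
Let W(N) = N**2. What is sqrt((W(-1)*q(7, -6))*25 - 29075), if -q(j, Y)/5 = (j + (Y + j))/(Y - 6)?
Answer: 35*I*sqrt(213)/3 ≈ 170.27*I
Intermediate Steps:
q(j, Y) = -5*(Y + 2*j)/(-6 + Y) (q(j, Y) = -5*(j + (Y + j))/(Y - 6) = -5*(Y + 2*j)/(-6 + Y))
sqrt((W(-1)*q(7, -6))*25 - 29075) = sqrt(((-1)**2*(5*(-1*(-6) - 2*7)/(-6 - 6)))*25 - 29075) = sqrt((1*(5*(6 - 14)/(-12)))*25 - 29075) = sqrt((1*(5*(-1/12)*(-8)))*25 - 29075) = sqrt((1*(10/3))*25 - 29075) = sqrt((10/3)*25 - 29075) = sqrt(250/3 - 29075) = sqrt(-86975/3) = 35*I*sqrt(213)/3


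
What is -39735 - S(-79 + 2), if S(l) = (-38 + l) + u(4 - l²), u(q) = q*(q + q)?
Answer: -70250870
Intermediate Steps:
u(q) = 2*q² (u(q) = q*(2*q) = 2*q²)
S(l) = -38 + l + 2*(4 - l²)² (S(l) = (-38 + l) + 2*(4 - l²)² = -38 + l + 2*(4 - l²)²)
-39735 - S(-79 + 2) = -39735 - (-38 + (-79 + 2) + 2*(-4 + (-79 + 2)²)²) = -39735 - (-38 - 77 + 2*(-4 + (-77)²)²) = -39735 - (-38 - 77 + 2*(-4 + 5929)²) = -39735 - (-38 - 77 + 2*5925²) = -39735 - (-38 - 77 + 2*35105625) = -39735 - (-38 - 77 + 70211250) = -39735 - 1*70211135 = -39735 - 70211135 = -70250870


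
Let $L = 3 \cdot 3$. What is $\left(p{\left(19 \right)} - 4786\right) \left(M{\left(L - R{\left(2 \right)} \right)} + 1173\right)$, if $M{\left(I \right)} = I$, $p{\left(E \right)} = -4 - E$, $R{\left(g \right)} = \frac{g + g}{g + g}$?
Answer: $-5679429$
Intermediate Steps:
$L = 9$
$R{\left(g \right)} = 1$ ($R{\left(g \right)} = \frac{2 g}{2 g} = 2 g \frac{1}{2 g} = 1$)
$\left(p{\left(19 \right)} - 4786\right) \left(M{\left(L - R{\left(2 \right)} \right)} + 1173\right) = \left(\left(-4 - 19\right) - 4786\right) \left(\left(9 - 1\right) + 1173\right) = \left(-23 - 4786\right) \left(8 + 1173\right) = \left(-4809\right) 1181 = -5679429$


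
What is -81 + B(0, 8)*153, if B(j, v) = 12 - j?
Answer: 1755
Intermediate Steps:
-81 + B(0, 8)*153 = -81 + (12 - 1*0)*153 = -81 + (12 + 0)*153 = -81 + 12*153 = -81 + 1836 = 1755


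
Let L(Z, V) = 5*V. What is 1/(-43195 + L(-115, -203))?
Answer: -1/44210 ≈ -2.2619e-5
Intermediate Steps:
1/(-43195 + L(-115, -203)) = 1/(-43195 + 5*(-203)) = 1/(-43195 - 1015) = 1/(-44210) = -1/44210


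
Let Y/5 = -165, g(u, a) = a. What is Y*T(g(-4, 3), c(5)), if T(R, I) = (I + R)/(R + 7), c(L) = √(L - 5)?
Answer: -495/2 ≈ -247.50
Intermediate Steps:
c(L) = √(-5 + L)
T(R, I) = (I + R)/(7 + R)
Y = -825 (Y = 5*(-165) = -825)
Y*T(g(-4, 3), c(5)) = -825*(√(-5 + 5) + 3)/(7 + 3) = -825*(√0 + 3)/10 = -165*(0 + 3)/2 = -165*3/2 = -825*3/10 = -495/2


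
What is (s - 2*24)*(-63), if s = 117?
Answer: -4347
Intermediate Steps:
(s - 2*24)*(-63) = (117 - 2*24)*(-63) = (117 - 48)*(-63) = 69*(-63) = -4347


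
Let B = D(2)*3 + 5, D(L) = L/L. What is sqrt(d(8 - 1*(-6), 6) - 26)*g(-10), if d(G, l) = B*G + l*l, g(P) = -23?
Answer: -23*sqrt(122) ≈ -254.04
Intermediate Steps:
D(L) = 1
B = 8 (B = 1*3 + 5 = 3 + 5 = 8)
d(G, l) = l**2 + 8*G (d(G, l) = 8*G + l*l = 8*G + l**2 = l**2 + 8*G)
sqrt(d(8 - 1*(-6), 6) - 26)*g(-10) = sqrt((6**2 + 8*(8 - 1*(-6))) - 26)*(-23) = sqrt((36 + 8*(8 + 6)) - 26)*(-23) = sqrt((36 + 8*14) - 26)*(-23) = sqrt((36 + 112) - 26)*(-23) = sqrt(148 - 26)*(-23) = sqrt(122)*(-23) = -23*sqrt(122)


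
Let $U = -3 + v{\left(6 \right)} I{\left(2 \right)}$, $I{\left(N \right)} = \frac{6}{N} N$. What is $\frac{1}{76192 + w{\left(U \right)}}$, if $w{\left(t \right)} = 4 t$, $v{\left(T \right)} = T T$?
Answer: $\frac{1}{77044} \approx 1.298 \cdot 10^{-5}$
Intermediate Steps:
$v{\left(T \right)} = T^{2}$
$I{\left(N \right)} = 6$
$U = 213$ ($U = -3 + 6^{2} \cdot 6 = -3 + 36 \cdot 6 = -3 + 216 = 213$)
$\frac{1}{76192 + w{\left(U \right)}} = \frac{1}{76192 + 4 \cdot 213} = \frac{1}{76192 + 852} = \frac{1}{77044}$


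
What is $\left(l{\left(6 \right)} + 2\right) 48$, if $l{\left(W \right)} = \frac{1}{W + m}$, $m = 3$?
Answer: $\frac{304}{3} \approx 101.33$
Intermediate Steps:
$l{\left(W \right)} = \frac{1}{3 + W}$ ($l{\left(W \right)} = \frac{1}{W + 3} = \frac{1}{3 + W}$)
$\left(l{\left(6 \right)} + 2\right) 48 = \left(\frac{1}{3 + 6} + 2\right) 48 = \left(\frac{1}{9} + 2\right) 48 = \frac{19}{9} \cdot 48 = \frac{304}{3}$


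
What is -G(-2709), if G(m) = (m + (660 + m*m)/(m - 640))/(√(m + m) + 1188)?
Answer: 1083177612/263596441 - 2735297*I*√602/263596441 ≈ 4.1092 - 0.2546*I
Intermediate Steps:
G(m) = (m + (660 + m²)/(-640 + m))/(1188 + √2*√m) (G(m) = (m + (660 + m²)/(-640 + m))/(√(2*m) + 1188) = (m + (660 + m²)/(-640 + m))/(√2*√m + 1188) = (m + (660 + m²)/(-640 + m))/(1188 + √2*√m))
-G(-2709) = -2*(330 + (-2709)² - 320*(-2709))/(-760320 + 1188*(-2709) + √2*(-2709)^(3/2) - 640*√2*√(-2709)) = -2*(330 + 7338681 + 866880)/(-760320 - 3218292 + √2*(-8127*I*√301) - 640*√2*3*I*√301) = -2*8205891/(-760320 - 3218292 - 8127*I*√602 - 1920*I*√602) = -2*8205891/(-3978612 - 10047*I*√602) = -16411782/(-3978612 - 10047*I*√602)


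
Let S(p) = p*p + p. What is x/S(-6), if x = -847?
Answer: -847/30 ≈ -28.233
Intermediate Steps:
S(p) = p + p² (S(p) = p² + p = p + p²)
x/S(-6) = -847*(-1/(6*(1 - 6))) = -847/((-6*(-5))) = -847/30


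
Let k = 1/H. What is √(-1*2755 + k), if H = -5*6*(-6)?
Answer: I*√2479495/30 ≈ 52.488*I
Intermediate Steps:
H = 180 (H = -30*(-6) = 180)
k = 1/180 ≈ 0.0055556
√(-1*2755 + k) = √(-1*2755 + 1/180) = √(-2755 + 1/180) = √(-495899/180) = I*√2479495/30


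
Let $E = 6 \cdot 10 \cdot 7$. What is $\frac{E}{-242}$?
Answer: $- \frac{210}{121} \approx -1.7355$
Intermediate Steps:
$E = 420$ ($E = 60 \cdot 7 = 420$)
$\frac{E}{-242} = \frac{420}{-242} = 420 \left(- \frac{1}{242}\right) = - \frac{210}{121}$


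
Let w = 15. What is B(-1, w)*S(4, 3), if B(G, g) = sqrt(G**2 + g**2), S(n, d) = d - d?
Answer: 0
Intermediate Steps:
S(n, d) = 0
B(-1, w)*S(4, 3) = sqrt((-1)**2 + 15**2)*0 = sqrt(1 + 225)*0 = sqrt(226)*0 = 0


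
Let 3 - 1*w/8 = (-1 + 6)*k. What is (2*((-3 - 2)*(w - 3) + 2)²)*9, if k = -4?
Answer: 14677362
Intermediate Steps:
w = 184 (w = 24 - 8*(-1 + 6)*(-4) = 24 - 40*(-4) = 24 - 8*(-20) = 24 + 160 = 184)
(2*((-3 - 2)*(w - 3) + 2)²)*9 = (2*((-3 - 2)*(184 - 3) + 2)²)*9 = (2*(-5*181 + 2)²)*9 = (2*(-905 + 2)²)*9 = (2*(-903)²)*9 = (2*815409)*9 = 1630818*9 = 14677362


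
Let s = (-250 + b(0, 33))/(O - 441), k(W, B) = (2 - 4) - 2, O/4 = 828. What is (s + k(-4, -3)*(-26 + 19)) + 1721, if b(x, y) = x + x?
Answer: 5021129/2871 ≈ 1748.9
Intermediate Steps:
O = 3312 (O = 4*828 = 3312)
b(x, y) = 2*x
k(W, B) = -4 (k(W, B) = -2 - 2 = -4)
s = -250/2871 (s = (-250 + 2*0)/(3312 - 441) = (-250 + 0)/2871 = -250*1/2871 = -250/2871 ≈ -0.087078)
(s + k(-4, -3)*(-26 + 19)) + 1721 = (-250/2871 - 4*(-26 + 19)) + 1721 = (-250/2871 - 4*(-7)) + 1721 = (-250/2871 + 28) + 1721 = 80138/2871 + 1721 = 5021129/2871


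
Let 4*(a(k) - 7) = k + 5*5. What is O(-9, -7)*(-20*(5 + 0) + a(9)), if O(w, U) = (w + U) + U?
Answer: 3887/2 ≈ 1943.5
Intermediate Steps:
a(k) = 53/4 + k/4 (a(k) = 7 + (k + 5*5)/4 = 7 + (k + 25)/4 = 7 + (25 + k)/4 = 7 + (25/4 + k/4) = 53/4 + k/4)
O(w, U) = w + 2*U (O(w, U) = (U + w) + U = w + 2*U)
O(-9, -7)*(-20*(5 + 0) + a(9)) = (-9 + 2*(-7))*(-20*(5 + 0) + (53/4 + (¼)*9)) = (-9 - 14)*(-20*5 + (53/4 + 9/4)) = -23*(-100 + 31/2) = -23*(-169/2) = 3887/2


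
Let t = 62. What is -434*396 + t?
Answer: -171802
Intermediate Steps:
-434*396 + t = -434*396 + 62 = -171864 + 62 = -171802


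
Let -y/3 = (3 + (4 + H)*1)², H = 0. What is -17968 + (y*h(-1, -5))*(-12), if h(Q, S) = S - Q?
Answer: -25024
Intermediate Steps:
y = -147 (y = -3*(3 + (4 + 0)*1)² = -3*(3 + 4*1)² = -3*(3 + 4)² = -3*7² = -3*49 = -147)
-17968 + (y*h(-1, -5))*(-12) = -17968 - 147*(-5 - 1*(-1))*(-12) = -17968 - 147*(-5 + 1)*(-12) = -17968 - 147*(-4)*(-12) = -17968 + 588*(-12) = -17968 - 7056 = -25024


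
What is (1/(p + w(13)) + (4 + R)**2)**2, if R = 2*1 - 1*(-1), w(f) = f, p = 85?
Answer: 23068809/9604 ≈ 2402.0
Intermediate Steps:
R = 3 (R = 2 + 1 = 3)
(1/(p + w(13)) + (4 + R)**2)**2 = (1/(85 + 13) + (4 + 3)**2)**2 = (1/98 + 7**2)**2 = (1/98 + 49)**2 = (4803/98)**2 = 23068809/9604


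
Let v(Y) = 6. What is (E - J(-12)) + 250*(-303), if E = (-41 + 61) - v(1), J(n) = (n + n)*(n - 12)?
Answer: -76312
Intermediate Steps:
J(n) = 2*n*(-12 + n) (J(n) = (2*n)*(-12 + n) = 2*n*(-12 + n))
E = 14 (E = (-41 + 61) - 1*6 = 20 - 6 = 14)
(E - J(-12)) + 250*(-303) = (14 - 2*(-12)*(-12 - 12)) + 250*(-303) = (14 - 2*(-12)*(-24)) - 75750 = (14 - 1*576) - 75750 = (14 - 576) - 75750 = -562 - 75750 = -76312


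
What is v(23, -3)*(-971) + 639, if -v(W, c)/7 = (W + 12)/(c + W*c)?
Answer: -191887/72 ≈ -2665.1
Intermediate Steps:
v(W, c) = -7*(12 + W)/(c + W*c) (v(W, c) = -7*(W + 12)/(c + W*c) = -7*(12 + W)/(c + W*c))
v(23, -3)*(-971) + 639 = (7*(-12 - 1*23)/(-3*(1 + 23)))*(-971) + 639 = (7*(-⅓)*(-12 - 23)/24)*(-971) + 639 = (7*(-⅓)*(1/24)*(-35))*(-971) + 639 = (245/72)*(-971) + 639 = -237895/72 + 639 = -191887/72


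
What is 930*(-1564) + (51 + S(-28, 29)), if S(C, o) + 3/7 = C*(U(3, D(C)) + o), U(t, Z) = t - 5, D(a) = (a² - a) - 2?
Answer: -10186578/7 ≈ -1.4552e+6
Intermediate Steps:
D(a) = -2 + a² - a
U(t, Z) = -5 + t
S(C, o) = -3/7 + C*(-2 + o) (S(C, o) = -3/7 + C*((-5 + 3) + o) = -3/7 + C*(-2 + o))
930*(-1564) + (51 + S(-28, 29)) = 930*(-1564) + (51 + (-3/7 - 2*(-28) - 28*29)) = -1454520 + (51 + (-3/7 + 56 - 812)) = -1454520 + (51 - 5295/7) = -1454520 - 4938/7 = -10186578/7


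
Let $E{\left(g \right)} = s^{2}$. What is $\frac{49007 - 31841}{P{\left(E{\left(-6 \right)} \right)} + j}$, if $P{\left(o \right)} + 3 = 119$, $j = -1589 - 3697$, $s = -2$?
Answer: $- \frac{8583}{2585} \approx -3.3203$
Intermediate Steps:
$E{\left(g \right)} = 4$ ($E{\left(g \right)} = \left(-2\right)^{2} = 4$)
$j = -5286$
$P{\left(o \right)} = 116$ ($P{\left(o \right)} = -3 + 119 = 116$)
$\frac{49007 - 31841}{P{\left(E{\left(-6 \right)} \right)} + j} = \frac{49007 - 31841}{116 - 5286} = \frac{17166}{-5170} = 17166 \left(- \frac{1}{5170}\right) = - \frac{8583}{2585}$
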